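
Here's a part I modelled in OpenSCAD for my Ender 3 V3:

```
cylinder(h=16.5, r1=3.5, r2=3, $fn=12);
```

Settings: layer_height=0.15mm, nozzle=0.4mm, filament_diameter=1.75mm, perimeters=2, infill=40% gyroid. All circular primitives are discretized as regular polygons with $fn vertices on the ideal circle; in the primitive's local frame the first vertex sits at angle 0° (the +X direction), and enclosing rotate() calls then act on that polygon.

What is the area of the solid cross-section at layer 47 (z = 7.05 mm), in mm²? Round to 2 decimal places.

32.40 mm²

At z = 7.05 mm: the cone (r1=3.5→r2=3) has section circumradius 3.286 here — a regular 12-gon (area = (12/2)·3.286²·sin(360°/12) = 32.40 mm²). Overall, the cross-section is a single solid region. Net area = 32.40 mm².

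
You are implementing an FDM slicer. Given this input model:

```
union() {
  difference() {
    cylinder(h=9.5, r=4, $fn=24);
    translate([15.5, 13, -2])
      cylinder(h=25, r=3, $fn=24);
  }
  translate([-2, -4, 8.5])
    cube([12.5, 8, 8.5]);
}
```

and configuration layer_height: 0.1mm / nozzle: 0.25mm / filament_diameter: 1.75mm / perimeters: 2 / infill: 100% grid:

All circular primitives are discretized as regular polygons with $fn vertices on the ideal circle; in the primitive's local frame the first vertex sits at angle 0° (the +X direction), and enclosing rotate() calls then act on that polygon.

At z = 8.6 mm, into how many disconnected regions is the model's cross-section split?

At z = 8.6 mm: the r=4 cylinder gives a regular 24-gon of circumradius 4 (constant along its height); the r=3 cylinder at (15.5, 13) gives a regular 24-gon of circumradius 3 (constant along its height); Taking the first minus the rest: starting from the r=4 cylinder, the r=3 cylinder at (15.5, 13) misses the remaining region (no effect) — 1 connected region; the cube at (-2, -4) (footprint 12.5×8) is included at this height; Taking the union: the regions partially overlap (shared area 40.06 mm²), so overlapping operands fuse into one piece — 1 connected region. The result has 1 disconnected region.

1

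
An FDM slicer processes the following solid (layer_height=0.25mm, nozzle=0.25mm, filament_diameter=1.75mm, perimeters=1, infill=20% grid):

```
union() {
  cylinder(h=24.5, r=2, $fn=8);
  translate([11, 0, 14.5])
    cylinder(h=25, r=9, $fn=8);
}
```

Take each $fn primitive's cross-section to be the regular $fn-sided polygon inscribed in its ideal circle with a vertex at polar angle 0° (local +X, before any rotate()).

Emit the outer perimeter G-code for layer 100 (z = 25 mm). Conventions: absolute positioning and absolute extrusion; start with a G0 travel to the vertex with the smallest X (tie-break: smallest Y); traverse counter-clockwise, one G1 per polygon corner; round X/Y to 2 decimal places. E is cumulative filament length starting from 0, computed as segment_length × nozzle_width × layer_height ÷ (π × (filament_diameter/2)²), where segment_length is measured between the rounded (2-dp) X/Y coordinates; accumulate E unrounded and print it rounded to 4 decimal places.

At z = 25 mm: the cylinder is not intersected at this z (z outside [0, 24.5]); the r=9 cylinder at (11, 0) gives a regular 8-gon of circumradius 9 (constant along its height); Taking the union: only the r=9 cylinder at (11, 0) is present, so the union is just that shape — 1 connected region. The outline is a single polygon with 8 vertices. Extrusion per mm of travel: 0.25 × 0.25 / (π × 0.875²) = 0.025984. Accumulating E over each segment gives final E = 1.4315.

G0 X2.00 Y0.00 Z25.00
G1 X4.64 Y-6.36 E0.1789
G1 X11.00 Y-9.00 E0.3579
G1 X17.36 Y-6.36 E0.5368
G1 X20.00 Y0.00 E0.7157
G1 X17.36 Y6.36 E0.8947
G1 X11.00 Y9.00 E1.0736
G1 X4.64 Y6.36 E1.2525
G1 X2.00 Y0.00 E1.4315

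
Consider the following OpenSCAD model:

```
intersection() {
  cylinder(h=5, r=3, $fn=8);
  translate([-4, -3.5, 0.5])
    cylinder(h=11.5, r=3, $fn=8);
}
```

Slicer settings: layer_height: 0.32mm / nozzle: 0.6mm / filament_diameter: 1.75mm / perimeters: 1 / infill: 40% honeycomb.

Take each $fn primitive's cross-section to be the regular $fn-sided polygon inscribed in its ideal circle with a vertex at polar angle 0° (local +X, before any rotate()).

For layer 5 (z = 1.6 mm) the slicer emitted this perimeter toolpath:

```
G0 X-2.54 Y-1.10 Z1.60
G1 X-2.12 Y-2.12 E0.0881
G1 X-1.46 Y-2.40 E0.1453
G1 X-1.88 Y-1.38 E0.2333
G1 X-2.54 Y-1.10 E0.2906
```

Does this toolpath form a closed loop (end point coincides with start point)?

yes

Start point (G0): (-2.54, -1.10). End point (last G1): the path returns to the start — closed.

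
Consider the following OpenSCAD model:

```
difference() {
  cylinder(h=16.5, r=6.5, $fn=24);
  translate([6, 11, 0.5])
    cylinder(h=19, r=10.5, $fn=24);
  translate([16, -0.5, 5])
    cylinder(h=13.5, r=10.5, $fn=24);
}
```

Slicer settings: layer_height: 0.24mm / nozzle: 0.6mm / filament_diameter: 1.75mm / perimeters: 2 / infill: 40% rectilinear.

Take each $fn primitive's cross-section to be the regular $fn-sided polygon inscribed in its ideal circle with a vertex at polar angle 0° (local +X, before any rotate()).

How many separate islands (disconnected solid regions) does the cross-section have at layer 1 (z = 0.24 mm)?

1

At z = 0.24 mm: the cylinder: section is a regular 24-gon, circumradius r=6.5; the cylinder at (6, 11) is not intersected at this z (z outside [0.5, 19.5]); the cylinder at (16, -0.5) is not intersected at this z (z outside [5, 18.5]); Taking the first minus the rest: none of the subtracted shapes is present at this height, so the r=6.5 cylinder is unchanged — 1 connected region. Overall, the cross-section is a single solid region. Island count = 1.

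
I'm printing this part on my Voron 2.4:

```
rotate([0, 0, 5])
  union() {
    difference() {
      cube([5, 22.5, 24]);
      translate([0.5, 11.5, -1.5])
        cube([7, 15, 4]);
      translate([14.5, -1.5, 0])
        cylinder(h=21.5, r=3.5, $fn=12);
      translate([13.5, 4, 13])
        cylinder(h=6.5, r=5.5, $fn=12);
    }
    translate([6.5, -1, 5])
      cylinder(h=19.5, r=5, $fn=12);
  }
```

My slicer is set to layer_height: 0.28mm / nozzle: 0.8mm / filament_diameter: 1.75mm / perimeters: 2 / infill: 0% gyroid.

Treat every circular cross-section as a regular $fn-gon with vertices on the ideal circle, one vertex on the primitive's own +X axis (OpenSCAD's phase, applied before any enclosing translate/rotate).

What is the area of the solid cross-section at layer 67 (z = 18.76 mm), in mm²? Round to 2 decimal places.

179.31 mm²

At z = 18.76 mm: the 5×22.5 cube contributes its full rectangle (area 112.50 mm²); the cube at (0.5, 11.5) is not intersected at this z (z outside [-1.5, 2.5]); the cylinder at (14.5, -1.5): section is a regular 12-gon, circumradius r=3.5 (area = (12/2)·3.500²·sin(360°/12) = 36.75 mm²); the r=5.5 cylinder at (13.5, 4) gives a regular 12-gon of circumradius 5.5 (constant along its height) (area = (12/2)·5.500²·sin(360°/12) = 90.75 mm²); Subtracting the remaining from the first: starting from the 5×22.5 cube (112.50 mm²), the r=3.5 cylinder at (14.5, -1.5) misses the remaining region (no effect); the r=5.5 cylinder at (13.5, 4) misses the remaining region (no effect) — area = 112.50 mm²; the cylinder at (6.5, -1): section is a regular 12-gon, circumradius r=5 (area = (12/2)·5.000²·sin(360°/12) = 75.00 mm²); Merging all regions: the regions partially overlap — summed areas 187.50 mm² minus the doubly-counted overlap 8.19 mm² gives 179.31 mm² — area = 179.31 mm²; (rotated 5° about Z; rotation is an isometry so areas/perimeters/island counts are preserved). Overall, the cross-section is a single solid region. Net area = 179.31 mm².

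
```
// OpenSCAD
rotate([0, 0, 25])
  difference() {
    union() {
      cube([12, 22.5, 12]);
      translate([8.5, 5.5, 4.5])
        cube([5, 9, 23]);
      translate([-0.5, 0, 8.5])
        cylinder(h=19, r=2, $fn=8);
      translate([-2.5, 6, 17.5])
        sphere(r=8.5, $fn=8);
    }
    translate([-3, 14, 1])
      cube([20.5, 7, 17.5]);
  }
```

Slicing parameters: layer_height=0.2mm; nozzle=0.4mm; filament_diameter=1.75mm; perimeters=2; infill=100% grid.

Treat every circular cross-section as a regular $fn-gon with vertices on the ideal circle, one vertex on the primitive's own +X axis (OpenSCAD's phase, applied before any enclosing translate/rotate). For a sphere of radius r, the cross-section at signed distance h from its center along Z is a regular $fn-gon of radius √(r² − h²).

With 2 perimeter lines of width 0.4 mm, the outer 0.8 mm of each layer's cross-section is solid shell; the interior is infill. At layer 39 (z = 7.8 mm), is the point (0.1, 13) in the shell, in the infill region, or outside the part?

infill

At z = 7.8 mm: the cube is present — its section is the full 12×22.5 rectangle; the 5×9 cube at (8.5, 5.5) contributes its full rectangle; the cylinder at (-0.5, 0) does not reach this height (z outside [8.5, 27.5]); the sphere at (-2.5, 6) is not intersected at this z (|z−center|=9.700 > r=8.5); Merging all regions: the regions partially overlap (shared area 31.50 mm²), so overlapping operands fuse into one piece — 1 connected region; the cube at (-3, 14) is present — its section is the full 20.5×7 rectangle; Taking the first minus the rest: starting from that combined region, the 20.5×7 cube at (-3, 14) partially overlaps it — only the 84.75 mm² overlap (of its 143.50 mm²) is removed, clipping the outline — 2 connected regions; (rotated 25° about Z; rotation is an isometry so areas/perimeters/island counts are preserved). Overall, the cross-section has 2 separate islands. Undo the 25° rotation: the query point maps to (5.585, 11.740) in the un-rotated model frame. The nearest boundary edge runs (0.00, 14.00)→(13.50, 14.00); distance from the point to it = 2.26 mm. (Shell/infill is judged within the island containing the point — the largest one.) The point is inside the cross-section and 2.26 mm from the nearest boundary — more than the 0.8 mm shell width (2 × 0.4), so it's in the infill interior.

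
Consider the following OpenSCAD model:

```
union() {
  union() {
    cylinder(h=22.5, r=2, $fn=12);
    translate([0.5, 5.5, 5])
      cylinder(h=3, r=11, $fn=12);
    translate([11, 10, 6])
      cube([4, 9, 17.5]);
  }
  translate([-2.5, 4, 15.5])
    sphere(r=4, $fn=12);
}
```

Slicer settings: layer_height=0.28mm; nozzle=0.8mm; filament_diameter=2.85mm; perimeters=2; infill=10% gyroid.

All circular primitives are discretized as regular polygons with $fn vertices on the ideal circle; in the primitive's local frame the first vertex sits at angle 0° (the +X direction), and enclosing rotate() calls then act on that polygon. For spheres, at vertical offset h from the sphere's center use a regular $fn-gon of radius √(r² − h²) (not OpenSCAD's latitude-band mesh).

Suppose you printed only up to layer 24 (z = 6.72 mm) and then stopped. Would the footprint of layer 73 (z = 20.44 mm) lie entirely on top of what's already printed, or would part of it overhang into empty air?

entirely on top

Compare the two slices. At z = 6.72: the cylinder: section is a regular 12-gon, circumradius r=2 (area = (12/2)·2.000²·sin(360°/12) = 12.00 mm²); the cylinder at (0.5, 5.5): section is a regular 12-gon, circumradius r=11 (area = (12/2)·11.000²·sin(360°/12) = 363.00 mm²); the cube at (11, 10) (footprint 4×9) is included at this height (area 36.00 mm²); Merging all regions: the regions partially overlap — summed areas 411.00 mm² minus the doubly-counted overlap 12.00 mm² gives 399.00 mm² — area = 399.00 mm²; the sphere at (-2.5, 4) is absent (|z−center|=8.780 > r=4); Combining (union): only that combined region is present, so the union is just that shape — area = 399.00 mm². At z = 20.44: the r=2 cylinder gives a regular 12-gon of circumradius 2 (constant along its height) (area = (12/2)·2.000²·sin(360°/12) = 12.00 mm²); the cylinder at (0.5, 5.5) does not reach this height (z outside [5, 8]); the 4×9 cube at (11, 10) contributes its full rectangle (area 36.00 mm²); Combining (union): the 2 present regions are separate (no shared area or edge), so areas and boundary lengths simply add and each stays a separate island — area = 48.00 mm²; the sphere at (-2.5, 4) does not reach this height (|z−center|=4.940 > r=4); Taking the union: only the result so far is present, so the union is just that shape — area = 48.00 mm². Checking containment: the cross-section at z = 20.44 is a subset of the cross-section at z = 6.72.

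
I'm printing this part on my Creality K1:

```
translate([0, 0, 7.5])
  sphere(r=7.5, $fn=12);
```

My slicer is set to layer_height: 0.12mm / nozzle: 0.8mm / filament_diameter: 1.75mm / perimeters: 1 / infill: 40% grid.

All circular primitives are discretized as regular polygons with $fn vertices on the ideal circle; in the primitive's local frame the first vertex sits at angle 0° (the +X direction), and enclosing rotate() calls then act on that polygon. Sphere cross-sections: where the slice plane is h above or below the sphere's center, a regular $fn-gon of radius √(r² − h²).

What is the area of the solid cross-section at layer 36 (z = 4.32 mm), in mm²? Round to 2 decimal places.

138.41 mm²

At z = 4.32 mm: the sphere: section is a regular 12-gon, circumradius = √(r²−h²) = √(7.5²−3.18²) = 6.792 (area = (12/2)·6.792²·sin(360°/12) = 138.41 mm²). Overall, the cross-section is a single solid region. Net area = 138.41 mm².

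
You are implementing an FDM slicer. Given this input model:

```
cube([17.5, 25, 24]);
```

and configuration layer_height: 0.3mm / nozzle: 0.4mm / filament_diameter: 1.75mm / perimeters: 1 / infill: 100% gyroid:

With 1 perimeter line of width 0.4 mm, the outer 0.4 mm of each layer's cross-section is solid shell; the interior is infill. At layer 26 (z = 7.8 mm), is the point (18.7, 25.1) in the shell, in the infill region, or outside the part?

At z = 7.8 mm: the 17.5×25 cube contributes its full rectangle. Overall, the cross-section is a single solid region. The nearest boundary edge runs (17.50, 0.00)→(17.50, 25.00); distance from the point to it = 1.20 mm. The point is not inside any of the regions above, so it lies outside the cross-section (1.20 mm from the nearest boundary).

outside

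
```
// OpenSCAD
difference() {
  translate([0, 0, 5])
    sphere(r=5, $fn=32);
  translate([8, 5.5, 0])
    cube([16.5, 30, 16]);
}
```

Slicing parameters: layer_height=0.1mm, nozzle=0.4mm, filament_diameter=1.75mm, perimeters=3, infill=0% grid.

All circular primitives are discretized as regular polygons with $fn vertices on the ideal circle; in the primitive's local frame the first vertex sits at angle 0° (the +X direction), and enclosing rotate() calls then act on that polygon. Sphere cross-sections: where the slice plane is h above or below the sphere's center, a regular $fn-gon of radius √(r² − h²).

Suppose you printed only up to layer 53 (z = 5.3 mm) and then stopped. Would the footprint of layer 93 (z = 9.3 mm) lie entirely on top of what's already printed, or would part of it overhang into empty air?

Compare the two slices. At z = 5.3: the sphere: section is a regular 32-gon, circumradius = √(r²−h²) = √(5²−0.3²) = 4.991 (area = (32/2)·4.991²·sin(360°/32) = 77.76 mm²); the cube at (8, 5.5) (footprint 16.5×30) is included at this height (area 495.00 mm²); Subtracting the remaining from the first: starting from the r=5 sphere (77.76 mm²), the 16.5×30 cube at (8, 5.5) misses the remaining region (no effect) — area = 77.76 mm². At z = 9.3: the sphere: section is a regular 32-gon, circumradius = √(r²−h²) = √(5²−4.3²) = 2.551 (area = (32/2)·2.551²·sin(360°/32) = 20.32 mm²); the 16.5×30 cube at (8, 5.5) contributes its full rectangle (area 495.00 mm²); Subtracting the remaining from the first: starting from the r=5 sphere (20.32 mm²), the 16.5×30 cube at (8, 5.5) misses the remaining region (no effect) — area = 20.32 mm². Checking containment: the cross-section at z = 9.3 is a subset of the cross-section at z = 5.3.

entirely on top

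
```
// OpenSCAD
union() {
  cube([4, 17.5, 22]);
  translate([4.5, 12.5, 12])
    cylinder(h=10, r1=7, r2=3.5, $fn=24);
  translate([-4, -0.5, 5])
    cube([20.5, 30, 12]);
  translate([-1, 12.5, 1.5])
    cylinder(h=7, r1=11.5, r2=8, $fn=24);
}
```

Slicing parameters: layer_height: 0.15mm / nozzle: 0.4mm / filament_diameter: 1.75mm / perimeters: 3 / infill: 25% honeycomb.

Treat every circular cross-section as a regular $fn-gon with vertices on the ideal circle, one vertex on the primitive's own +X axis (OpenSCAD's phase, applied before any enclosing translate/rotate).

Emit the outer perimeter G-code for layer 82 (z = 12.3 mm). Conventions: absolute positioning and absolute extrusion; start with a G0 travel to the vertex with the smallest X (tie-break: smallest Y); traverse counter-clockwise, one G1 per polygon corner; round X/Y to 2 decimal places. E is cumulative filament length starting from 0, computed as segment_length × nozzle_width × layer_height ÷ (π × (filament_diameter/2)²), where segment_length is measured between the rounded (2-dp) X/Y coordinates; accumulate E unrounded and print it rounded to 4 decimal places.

G0 X-4.00 Y-0.50 Z12.30
G1 X16.50 Y-0.50 E0.5114
G1 X16.50 Y29.50 E1.2597
G1 X-4.00 Y29.50 E1.7711
G1 X-4.00 Y-0.50 E2.5195

At z = 12.3 mm: the cube is present — its section is the full 4×17.5 rectangle; the cone at (4.5, 12.5): at t=0.030 of its height the radius interpolates to r₁+(r₂−r₁)t = 6.895, giving a regular 24-gon of that circumradius; the cube at (-4, -0.5) (footprint 20.5×30) is included at this height; the cone at (-1, 12.5) is absent (z outside [1.5, 8.5]); Taking the union: the regions partially overlap (shared area 217.65 mm²), so overlapping operands fuse into one piece — 1 connected region. The outline is a single polygon with 4 vertices. Extrusion per mm of travel: 0.4 × 0.15 / (π × 0.875²) = 0.024945. Accumulating E over each segment gives final E = 2.5195.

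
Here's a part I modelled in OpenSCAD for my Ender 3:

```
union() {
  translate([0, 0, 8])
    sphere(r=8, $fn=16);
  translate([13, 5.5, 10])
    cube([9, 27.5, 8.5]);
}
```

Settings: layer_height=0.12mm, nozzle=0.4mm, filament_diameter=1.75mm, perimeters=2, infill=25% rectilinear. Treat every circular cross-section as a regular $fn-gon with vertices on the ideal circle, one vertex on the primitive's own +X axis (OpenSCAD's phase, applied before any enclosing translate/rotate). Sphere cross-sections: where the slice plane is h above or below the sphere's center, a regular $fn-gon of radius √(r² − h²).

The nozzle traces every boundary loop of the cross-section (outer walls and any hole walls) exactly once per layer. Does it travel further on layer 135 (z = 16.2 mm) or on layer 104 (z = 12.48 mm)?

Layer 135 (z = 16.2): the sphere is not intersected at this z (|z−center|=8.200 > r=8); the cube at (13, 5.5) (footprint 9×27.5) is included at this height (perimeter 73.00 mm); Taking the union: only the 9×27.5 cube at (13, 5.5) is present, so the union is just that shape — boundary = 73.00 mm. So its perimeter = 73.00 mm. Layer 104 (z = 12.48): the sphere: section is a regular 16-gon, circumradius = √(r²−h²) = √(8²−4.48²) = 6.628 (perimeter = 2·16·6.628·sin(180°/16) = 41.38 mm); the 9×27.5 cube at (13, 5.5) contributes its full rectangle (perimeter 73.00 mm); Taking the union: the 2 present regions are separate (no shared area or edge), so areas and boundary lengths simply add and each stays a separate island — boundary = 114.38 mm. So its perimeter = 114.38 mm. Layer 104 is larger (114.38 vs 73.00 mm).

layer 104 (z = 12.48 mm)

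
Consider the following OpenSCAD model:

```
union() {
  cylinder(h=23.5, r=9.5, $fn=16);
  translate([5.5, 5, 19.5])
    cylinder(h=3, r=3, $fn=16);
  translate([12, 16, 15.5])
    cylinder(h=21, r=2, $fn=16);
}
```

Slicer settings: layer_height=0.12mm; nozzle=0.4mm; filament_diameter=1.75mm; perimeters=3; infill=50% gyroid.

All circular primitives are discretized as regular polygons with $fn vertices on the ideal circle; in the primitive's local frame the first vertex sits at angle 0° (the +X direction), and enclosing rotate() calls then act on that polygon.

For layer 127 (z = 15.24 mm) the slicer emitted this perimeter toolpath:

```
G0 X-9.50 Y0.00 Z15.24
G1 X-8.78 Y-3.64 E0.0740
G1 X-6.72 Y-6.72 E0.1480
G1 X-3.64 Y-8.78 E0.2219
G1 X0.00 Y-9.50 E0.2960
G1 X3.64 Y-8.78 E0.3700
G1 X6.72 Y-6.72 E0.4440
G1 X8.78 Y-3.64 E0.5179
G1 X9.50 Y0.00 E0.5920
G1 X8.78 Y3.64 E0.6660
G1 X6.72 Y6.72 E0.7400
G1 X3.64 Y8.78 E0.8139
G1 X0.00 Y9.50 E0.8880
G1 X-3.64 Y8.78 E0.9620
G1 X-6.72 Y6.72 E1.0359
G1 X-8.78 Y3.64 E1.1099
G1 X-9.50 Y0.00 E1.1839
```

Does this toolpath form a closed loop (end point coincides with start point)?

Start point (G0): (-9.50, 0.00). End point (last G1): the path returns to the start — closed.

yes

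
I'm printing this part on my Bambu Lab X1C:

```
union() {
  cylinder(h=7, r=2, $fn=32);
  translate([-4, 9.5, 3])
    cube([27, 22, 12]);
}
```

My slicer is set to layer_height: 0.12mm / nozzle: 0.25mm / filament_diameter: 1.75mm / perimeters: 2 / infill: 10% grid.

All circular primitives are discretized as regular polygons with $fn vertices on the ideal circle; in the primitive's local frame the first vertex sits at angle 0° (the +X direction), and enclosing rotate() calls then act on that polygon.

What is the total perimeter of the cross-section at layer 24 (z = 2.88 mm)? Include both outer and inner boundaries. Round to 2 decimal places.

At z = 2.88 mm: the r=2 cylinder gives a regular 32-gon of circumradius 2 (constant along its height) (perimeter = 2·32·2.000·sin(180°/32) = 12.55 mm); the cube at (-4, 9.5) is absent (z outside [3, 15]); Merging all regions: only the r=2 cylinder is present, so the union is just that shape — boundary = 12.55 mm. Overall, the cross-section is a single solid region. Total boundary length (outer) = 12.55 mm.

12.55 mm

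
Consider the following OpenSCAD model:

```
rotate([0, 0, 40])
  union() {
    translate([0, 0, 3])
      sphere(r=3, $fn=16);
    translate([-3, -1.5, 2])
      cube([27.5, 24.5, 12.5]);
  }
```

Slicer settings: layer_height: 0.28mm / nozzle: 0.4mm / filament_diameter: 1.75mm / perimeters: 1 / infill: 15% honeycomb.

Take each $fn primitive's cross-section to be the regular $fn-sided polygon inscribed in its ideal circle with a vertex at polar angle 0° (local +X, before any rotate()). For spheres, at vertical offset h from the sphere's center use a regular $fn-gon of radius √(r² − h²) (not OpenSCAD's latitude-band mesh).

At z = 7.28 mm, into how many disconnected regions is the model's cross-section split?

1

At z = 7.28 mm: the sphere is not intersected at this z (|z−center|=4.280 > r=3); the cube at (-3, -1.5) (footprint 27.5×24.5) is included at this height; Merging all regions: only the 27.5×24.5 cube at (-3, -1.5) is present, so the union is just that shape — 1 connected region; (whole slice rotated 40° about Z — lengths, areas and connectivity unchanged). The result has 1 disconnected region.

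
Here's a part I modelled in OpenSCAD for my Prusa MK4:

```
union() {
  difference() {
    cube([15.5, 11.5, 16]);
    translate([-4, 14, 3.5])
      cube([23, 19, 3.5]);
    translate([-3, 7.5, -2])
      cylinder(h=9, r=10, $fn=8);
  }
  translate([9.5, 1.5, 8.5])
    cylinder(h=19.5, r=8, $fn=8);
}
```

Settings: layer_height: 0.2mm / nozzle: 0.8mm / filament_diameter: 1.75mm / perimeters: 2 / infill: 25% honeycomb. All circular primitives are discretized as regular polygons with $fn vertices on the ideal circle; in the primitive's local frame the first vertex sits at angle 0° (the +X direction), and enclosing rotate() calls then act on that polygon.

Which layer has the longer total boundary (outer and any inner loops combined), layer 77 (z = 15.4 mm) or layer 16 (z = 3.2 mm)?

layer 77 (z = 15.4 mm)

Layer 77 (z = 15.4): the 15.5×11.5 cube contributes its full rectangle (perimeter 54.00 mm); the cube at (-4, 14) is absent (z outside [3.5, 7]); the cylinder at (-3, 7.5) is not intersected at this z (z outside [-2, 7]); Subtracting the remaining from the first: none of the subtracted shapes is present at this height, so the 15.5×11.5 cube is unchanged — boundary = 54.00 mm; the r=8 cylinder at (9.5, 1.5) contributes a regular 8-gon of circumradius 8 (perimeter = 2·8·8.000·sin(180°/8) = 48.98 mm); Merging all regions: the regions partially overlap (shared area 106.22 mm²), so the edge portions inside another operand are dropped and the merged outline is re-measured after clipping — boundary = 62.39 mm. So its perimeter = 62.39 mm. Layer 16 (z = 3.2): the 15.5×11.5 cube contributes its full rectangle (perimeter 54.00 mm); the cube at (-4, 14) is not intersected at this z (z outside [3.5, 7]); the cylinder at (-3, 7.5): section is a regular 8-gon, circumradius r=10 (perimeter = 2·8·10.000·sin(180°/8) = 61.23 mm); After the difference (first − rest): starting from the 15.5×11.5 cube, the r=10 cylinder at (-3, 7.5) partially overlaps it — only the 65.35 mm² overlap (of its 282.84 mm²) is removed, clipping the outline — boundary = 47.23 mm; the cylinder at (9.5, 1.5) is not intersected at this z (z outside [8.5, 28]); Combining (union): only the result so far is present, so the union is just that shape — boundary = 47.23 mm. So its perimeter = 47.23 mm. Layer 77 is larger (62.39 vs 47.23 mm).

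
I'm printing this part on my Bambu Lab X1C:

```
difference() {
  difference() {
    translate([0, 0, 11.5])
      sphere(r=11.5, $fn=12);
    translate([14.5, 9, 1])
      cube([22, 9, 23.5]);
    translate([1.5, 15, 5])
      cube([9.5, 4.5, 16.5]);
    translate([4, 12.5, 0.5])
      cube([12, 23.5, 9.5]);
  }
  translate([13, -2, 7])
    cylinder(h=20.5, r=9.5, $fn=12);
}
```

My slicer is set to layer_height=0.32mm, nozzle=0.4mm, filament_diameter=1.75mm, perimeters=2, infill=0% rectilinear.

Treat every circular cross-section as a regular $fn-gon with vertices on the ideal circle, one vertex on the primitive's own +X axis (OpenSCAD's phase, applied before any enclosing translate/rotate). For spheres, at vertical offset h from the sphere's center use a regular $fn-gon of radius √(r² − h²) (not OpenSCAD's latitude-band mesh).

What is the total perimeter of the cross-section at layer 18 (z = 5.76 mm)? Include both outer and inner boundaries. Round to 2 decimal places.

61.90 mm

At z = 5.76 mm: the r=11.5 sphere slices to a regular 12-gon of circumradius 9.965 (√(r²−h²) with h=5.74 from center) (perimeter = 2·12·9.965·sin(180°/12) = 61.90 mm); the cube at (14.5, 9) is present — its section is the full 22×9 rectangle (perimeter 62.00 mm); the cube at (1.5, 15) is present — its section is the full 9.5×4.5 rectangle (perimeter 28.00 mm); the 12×23.5 cube at (4, 12.5) contributes its full rectangle (perimeter 71.00 mm); After the difference (first − rest): starting from the r=11.5 sphere, the 22×9 cube at (14.5, 9) misses the remaining region (no effect); the 9.5×4.5 cube at (1.5, 15) misses the remaining region (no effect); the 12×23.5 cube at (4, 12.5) misses the remaining region (no effect) — boundary = 61.90 mm; the cylinder at (13, -2) does not reach this height (z outside [7, 27.5]); Taking the first minus the rest: none of the subtracted shapes is present at this height, so that combined region is unchanged — boundary = 61.90 mm. Overall, the cross-section is a single solid region. Total boundary length (outer) = 61.90 mm.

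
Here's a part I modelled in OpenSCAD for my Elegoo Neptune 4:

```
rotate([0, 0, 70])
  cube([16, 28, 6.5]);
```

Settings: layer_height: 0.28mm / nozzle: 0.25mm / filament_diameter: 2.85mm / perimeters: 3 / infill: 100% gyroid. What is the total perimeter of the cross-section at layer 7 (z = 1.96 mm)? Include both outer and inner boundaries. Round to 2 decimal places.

At z = 1.96 mm: the cube (footprint 16×28) is included at this height (perimeter 88.00 mm); (rotated 70° about Z; rotation is an isometry so areas/perimeters/island counts are preserved). Overall, the cross-section is a single solid region. Total boundary length (outer) = 88.00 mm.

88.00 mm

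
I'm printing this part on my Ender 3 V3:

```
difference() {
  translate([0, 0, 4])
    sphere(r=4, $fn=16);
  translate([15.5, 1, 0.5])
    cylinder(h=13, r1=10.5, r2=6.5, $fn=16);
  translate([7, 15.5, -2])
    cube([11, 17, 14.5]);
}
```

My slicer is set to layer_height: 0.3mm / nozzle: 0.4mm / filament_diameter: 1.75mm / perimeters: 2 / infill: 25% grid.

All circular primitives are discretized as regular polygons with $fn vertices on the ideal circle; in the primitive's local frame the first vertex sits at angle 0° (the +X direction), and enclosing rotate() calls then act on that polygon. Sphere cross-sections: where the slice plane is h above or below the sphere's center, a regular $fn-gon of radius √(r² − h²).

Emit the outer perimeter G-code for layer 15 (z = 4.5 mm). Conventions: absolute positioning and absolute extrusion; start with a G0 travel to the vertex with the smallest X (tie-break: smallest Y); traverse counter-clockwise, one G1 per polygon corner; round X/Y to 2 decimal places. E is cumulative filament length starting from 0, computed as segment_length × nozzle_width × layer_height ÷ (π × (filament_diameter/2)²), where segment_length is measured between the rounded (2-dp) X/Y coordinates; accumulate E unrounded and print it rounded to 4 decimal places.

At z = 4.5 mm: the sphere: section is a regular 16-gon, circumradius = √(r²−h²) = √(4²−0.5²) = 3.969; the cone at (15.5, 1) contributes a regular 16-gon of circumradius 9.269 (interpolated between r1=10.5 and r2=6.5 at t=0.308); the cube at (7, 15.5) (footprint 11×17) is included at this height; Subtracting the remaining from the first: starting from the r=4 sphere, the cone at (15.5, 1) misses the remaining region (no effect); the 11×17 cube at (7, 15.5) misses the remaining region (no effect) — 1 connected region. The outline is a single polygon with 16 vertices. Extrusion per mm of travel: 0.4 × 0.3 / (π × 0.875²) = 0.049890. Accumulating E over each segment gives final E = 1.2372.

G0 X-3.97 Y0.00 Z4.50
G1 X-3.67 Y-1.52 E0.0773
G1 X-2.81 Y-2.81 E0.1546
G1 X-1.52 Y-3.67 E0.2320
G1 X0.00 Y-3.97 E0.3093
G1 X1.52 Y-3.67 E0.3866
G1 X2.81 Y-2.81 E0.4639
G1 X3.67 Y-1.52 E0.5413
G1 X3.97 Y0.00 E0.6186
G1 X3.67 Y1.52 E0.6959
G1 X2.81 Y2.81 E0.7732
G1 X1.52 Y3.67 E0.8506
G1 X0.00 Y3.97 E0.9279
G1 X-1.52 Y3.67 E1.0052
G1 X-2.81 Y2.81 E1.0825
G1 X-3.67 Y1.52 E1.1599
G1 X-3.97 Y0.00 E1.2372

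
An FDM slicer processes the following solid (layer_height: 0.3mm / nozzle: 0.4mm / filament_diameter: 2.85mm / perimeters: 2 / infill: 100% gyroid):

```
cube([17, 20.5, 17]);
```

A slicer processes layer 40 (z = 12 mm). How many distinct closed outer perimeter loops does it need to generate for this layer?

At z = 12 mm: the cube (footprint 17×20.5) is included at this height. The result has 1 disconnected region.

1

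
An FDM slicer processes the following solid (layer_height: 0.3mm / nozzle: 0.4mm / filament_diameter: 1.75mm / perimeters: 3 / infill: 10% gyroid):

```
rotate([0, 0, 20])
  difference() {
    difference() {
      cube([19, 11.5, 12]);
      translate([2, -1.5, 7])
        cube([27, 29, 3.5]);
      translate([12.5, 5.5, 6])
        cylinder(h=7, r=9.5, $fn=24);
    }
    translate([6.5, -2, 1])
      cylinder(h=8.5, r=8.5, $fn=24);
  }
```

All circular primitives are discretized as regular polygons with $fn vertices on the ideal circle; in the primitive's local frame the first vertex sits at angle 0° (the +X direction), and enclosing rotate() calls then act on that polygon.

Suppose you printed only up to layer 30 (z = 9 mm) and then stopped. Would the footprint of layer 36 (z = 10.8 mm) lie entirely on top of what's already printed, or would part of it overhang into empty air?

part overhangs

Compare the two slices. At z = 9: the cube (footprint 19×11.5) is included at this height (area 218.50 mm²); the cube at (2, -1.5) is present — its section is the full 27×29 rectangle (area 783.00 mm²); the r=9.5 cylinder at (12.5, 5.5) gives a regular 24-gon of circumradius 9.5 (constant along its height) (area = (24/2)·9.500²·sin(360°/24) = 280.30 mm²); Taking the first minus the rest: starting from the 19×11.5 cube (218.50 mm²), the 27×29 cube at (2, -1.5) partially overlaps it — only the 195.50 mm² overlap (of its 783.00 mm²) is removed, clipping the outline; the r=9.5 cylinder at (12.5, 5.5) misses the remaining region (no effect) — area = 23.00 mm²; the r=8.5 cylinder at (6.5, -2) contributes a regular 24-gon of circumradius 8.5 (area = (24/2)·8.500²·sin(360°/24) = 224.40 mm²); Taking the first minus the rest: starting from the result so far (23.00 mm²), the r=8.5 cylinder at (6.5, -2) partially overlaps it — only the 8.74 mm² overlap (of its 224.40 mm²) is removed, clipping the outline — area = 14.26 mm²; (whole slice rotated 20° about Z — lengths, areas and connectivity unchanged). At z = 10.8: the cube is present — its section is the full 19×11.5 rectangle (area 218.50 mm²); the cube at (2, -1.5) is not intersected at this z (z outside [7, 10.5]); the r=9.5 cylinder at (12.5, 5.5) contributes a regular 24-gon of circumradius 9.5 (area = (24/2)·9.500²·sin(360°/24) = 280.30 mm²); Subtracting the remaining from the first: starting from the 19×11.5 cube (218.50 mm²), the r=9.5 cylinder at (12.5, 5.5) partially overlaps it — only the 176.19 mm² overlap (of its 280.30 mm²) is removed, clipping the outline — area = 42.31 mm²; the cylinder at (6.5, -2) does not reach this height (z outside [1, 9.5]); Taking the first minus the rest: none of the subtracted shapes is present at this height, so the result so far is unchanged — area = 42.31 mm²; (whole slice rotated 20° about Z — lengths, areas and connectivity unchanged). Checking containment: at z = 10.8 the cross-section extends beyond the z = 9 cross-section by about 28.05 mm².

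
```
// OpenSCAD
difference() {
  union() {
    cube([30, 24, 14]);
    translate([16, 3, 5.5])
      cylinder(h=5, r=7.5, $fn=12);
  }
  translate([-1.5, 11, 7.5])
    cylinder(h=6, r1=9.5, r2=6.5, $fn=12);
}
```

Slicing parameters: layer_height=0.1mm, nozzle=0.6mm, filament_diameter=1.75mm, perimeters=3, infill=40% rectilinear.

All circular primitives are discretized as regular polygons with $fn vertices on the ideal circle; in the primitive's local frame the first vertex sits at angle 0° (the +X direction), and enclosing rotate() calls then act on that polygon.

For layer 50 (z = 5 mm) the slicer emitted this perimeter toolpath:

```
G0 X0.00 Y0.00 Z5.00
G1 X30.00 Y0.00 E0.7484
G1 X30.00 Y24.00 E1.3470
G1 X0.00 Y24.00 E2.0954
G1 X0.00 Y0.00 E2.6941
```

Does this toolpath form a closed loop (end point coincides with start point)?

yes

Start point (G0): (0.00, 0.00). End point (last G1): the path returns to the start — closed.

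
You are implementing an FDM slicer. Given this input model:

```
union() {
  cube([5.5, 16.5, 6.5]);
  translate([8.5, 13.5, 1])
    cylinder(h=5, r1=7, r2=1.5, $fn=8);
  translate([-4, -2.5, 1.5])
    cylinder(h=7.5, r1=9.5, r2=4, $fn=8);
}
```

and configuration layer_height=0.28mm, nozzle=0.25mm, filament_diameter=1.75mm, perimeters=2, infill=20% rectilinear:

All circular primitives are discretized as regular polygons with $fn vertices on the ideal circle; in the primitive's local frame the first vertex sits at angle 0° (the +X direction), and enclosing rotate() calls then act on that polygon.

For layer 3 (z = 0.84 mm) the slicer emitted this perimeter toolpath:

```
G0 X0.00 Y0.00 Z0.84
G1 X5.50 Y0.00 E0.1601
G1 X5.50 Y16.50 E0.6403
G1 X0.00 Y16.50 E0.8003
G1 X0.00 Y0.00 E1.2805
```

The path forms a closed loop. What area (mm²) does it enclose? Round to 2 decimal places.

90.75 mm²

Apply the shoelace formula to the sequence of (X, Y) vertices; enclosed area = 90.75 mm².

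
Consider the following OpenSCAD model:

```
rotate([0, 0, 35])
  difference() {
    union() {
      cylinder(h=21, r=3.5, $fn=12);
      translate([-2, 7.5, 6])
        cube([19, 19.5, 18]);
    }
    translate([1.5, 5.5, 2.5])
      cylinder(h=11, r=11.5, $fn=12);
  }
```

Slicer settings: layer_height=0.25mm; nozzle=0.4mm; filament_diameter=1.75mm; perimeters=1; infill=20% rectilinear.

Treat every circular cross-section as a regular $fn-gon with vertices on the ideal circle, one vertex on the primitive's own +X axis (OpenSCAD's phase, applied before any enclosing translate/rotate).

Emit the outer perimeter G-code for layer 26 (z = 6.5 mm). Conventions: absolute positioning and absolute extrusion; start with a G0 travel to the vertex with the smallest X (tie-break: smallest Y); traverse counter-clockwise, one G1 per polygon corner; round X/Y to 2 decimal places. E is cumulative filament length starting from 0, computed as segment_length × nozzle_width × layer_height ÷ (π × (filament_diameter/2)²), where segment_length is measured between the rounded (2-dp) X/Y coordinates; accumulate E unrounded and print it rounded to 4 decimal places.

G0 X-17.12 Y20.97 Z6.50
G1 X-10.85 Y12.01 E0.4547
G1 X-8.52 Y14.79 E0.6055
G1 X-2.93 Y16.82 E0.8527
G1 X2.93 Y15.79 E1.1001
G1 X5.91 Y13.29 E1.2618
G1 X9.62 Y15.89 E1.4502
G1 X-1.56 Y31.87 E2.2610
G1 X-17.12 Y20.97 E3.0508

At z = 6.5 mm: the cylinder: section is a regular 12-gon, circumradius r=3.5; the cube at (-2, 7.5) is present — its section is the full 19×19.5 rectangle; Combining (union): the 2 present regions are separate (no shared area or edge), so areas and boundary lengths simply add and each stays a separate island — 2 connected regions; the cylinder at (1.5, 5.5): section is a regular 12-gon, circumradius r=11.5; Subtracting the remaining from the first: starting from the result so far, the r=11.5 cylinder at (1.5, 5.5) partially overlaps it — only the 145.08 mm² overlap (of its 396.75 mm²) is removed, clipping the outline — 1 connected region; (whole slice rotated 35° about Z — lengths, areas and connectivity unchanged). The outline is a single polygon with 8 vertices. Extrusion per mm of travel: 0.4 × 0.25 / (π × 0.875²) = 0.041575. Accumulating E over each segment gives final E = 3.0508.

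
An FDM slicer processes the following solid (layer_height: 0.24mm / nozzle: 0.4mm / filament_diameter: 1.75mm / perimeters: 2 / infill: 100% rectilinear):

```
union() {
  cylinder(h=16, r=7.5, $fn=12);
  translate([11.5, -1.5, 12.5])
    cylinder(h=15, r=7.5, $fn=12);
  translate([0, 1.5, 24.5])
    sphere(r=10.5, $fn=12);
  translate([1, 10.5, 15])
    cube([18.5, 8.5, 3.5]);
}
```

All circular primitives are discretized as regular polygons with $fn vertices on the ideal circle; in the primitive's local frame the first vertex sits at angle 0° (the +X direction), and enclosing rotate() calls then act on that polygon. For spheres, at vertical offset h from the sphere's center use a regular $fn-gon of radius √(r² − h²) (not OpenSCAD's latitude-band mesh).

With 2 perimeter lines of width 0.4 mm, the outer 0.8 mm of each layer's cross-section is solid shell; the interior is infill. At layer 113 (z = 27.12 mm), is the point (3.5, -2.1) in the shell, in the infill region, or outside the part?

infill

At z = 27.12 mm: the cylinder does not reach this height (z outside [0, 16]); the r=7.5 cylinder at (11.5, -1.5) gives a regular 12-gon of circumradius 7.5 (constant along its height); the r=10.5 sphere at (0, 1.5) slices to a regular 12-gon of circumradius 10.168 (√(r²−h²) with h=2.62 from center); the cube at (1, 10.5) is absent (z outside [15, 18.5]); Merging all regions: the regions partially overlap (shared area 45.55 mm²), so overlapping operands fuse into one piece — 1 connected region. Overall, the cross-section is a single solid region. The nearest boundary edge runs (7.75, -8.00)→(6.07, -6.32); distance from the point to it = 4.94 mm. The point is inside the cross-section and 4.94 mm from the nearest boundary — more than the 0.8 mm shell width (2 × 0.4), so it's in the infill interior.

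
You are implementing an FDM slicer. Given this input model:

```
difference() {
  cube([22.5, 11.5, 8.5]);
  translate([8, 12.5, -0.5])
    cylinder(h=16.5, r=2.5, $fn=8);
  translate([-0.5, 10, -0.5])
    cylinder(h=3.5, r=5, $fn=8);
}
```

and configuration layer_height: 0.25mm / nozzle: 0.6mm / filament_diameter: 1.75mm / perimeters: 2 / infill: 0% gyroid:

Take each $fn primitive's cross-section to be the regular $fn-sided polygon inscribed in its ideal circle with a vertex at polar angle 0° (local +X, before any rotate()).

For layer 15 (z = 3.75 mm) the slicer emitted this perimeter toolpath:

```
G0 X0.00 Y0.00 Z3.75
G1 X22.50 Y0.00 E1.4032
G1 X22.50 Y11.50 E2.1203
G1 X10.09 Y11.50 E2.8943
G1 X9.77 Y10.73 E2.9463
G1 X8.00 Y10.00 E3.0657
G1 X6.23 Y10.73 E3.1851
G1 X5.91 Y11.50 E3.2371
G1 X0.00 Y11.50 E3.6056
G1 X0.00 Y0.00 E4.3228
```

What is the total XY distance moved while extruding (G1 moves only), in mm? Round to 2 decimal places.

69.32 mm

Sum the Euclidean lengths of each G1 segment: total = 69.32 mm.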